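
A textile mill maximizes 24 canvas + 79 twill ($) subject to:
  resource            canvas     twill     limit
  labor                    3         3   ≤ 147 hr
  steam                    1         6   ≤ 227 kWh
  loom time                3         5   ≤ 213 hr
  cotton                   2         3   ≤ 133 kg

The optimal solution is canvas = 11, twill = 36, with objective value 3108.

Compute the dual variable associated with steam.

9

At the optimum: labor uses 141 of 147 (slack = 6); steam uses 227 of 227 (binding); loom time uses 213 of 213 (binding); cotton uses 130 of 133 (slack = 3).
By complementary slackness, y = 0 for the non-binding constraints.
Dual feasibility on the basic columns requires 1·y_steam + 3·y_loom time = 24, 6·y_steam + 5·y_loom time = 79.
→ y_steam = 9 and y_loom time = 5.
Shadow price of steam = 9.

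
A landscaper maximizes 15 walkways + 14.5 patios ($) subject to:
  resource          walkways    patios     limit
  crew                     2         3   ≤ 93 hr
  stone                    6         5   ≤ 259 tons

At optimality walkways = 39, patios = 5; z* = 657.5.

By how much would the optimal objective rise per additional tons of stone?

Check each constraint at x*: crew 93/93 (tight); stone 259/259 (tight).
The binding rows give the dual system: 2·y_crew + 6·y_stone = 15 and 3·y_crew + 5·y_stone = 14.5.
Solving: y_crew = 1.5, y_stone = 2.
Shadow price of stone = 2.

2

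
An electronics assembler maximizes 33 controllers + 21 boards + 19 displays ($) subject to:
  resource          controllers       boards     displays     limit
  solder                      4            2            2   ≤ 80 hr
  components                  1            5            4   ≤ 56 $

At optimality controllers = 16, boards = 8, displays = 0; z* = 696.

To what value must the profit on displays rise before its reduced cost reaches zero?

At the optimum: solder uses 80 of 80 (binding); components uses 56 of 56 (binding).
From A_Bᵀ y = c: 4·y_solder + 1·y_components = 33; 2·y_solder + 5·y_components = 21.
→ y_solder = 8 and y_components = 1.
displays enters the basis when its profit ≥ yᵀa₃ = 8·2 + 1·4 = 20.

20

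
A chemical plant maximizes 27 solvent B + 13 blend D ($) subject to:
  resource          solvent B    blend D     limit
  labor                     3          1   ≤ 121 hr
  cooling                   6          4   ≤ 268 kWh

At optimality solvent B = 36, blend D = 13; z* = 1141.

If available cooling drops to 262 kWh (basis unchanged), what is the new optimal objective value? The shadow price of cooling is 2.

1129

Δb = -6, so new z* = 1141 + (2)·(-6) = 1141 − 12 = 1129.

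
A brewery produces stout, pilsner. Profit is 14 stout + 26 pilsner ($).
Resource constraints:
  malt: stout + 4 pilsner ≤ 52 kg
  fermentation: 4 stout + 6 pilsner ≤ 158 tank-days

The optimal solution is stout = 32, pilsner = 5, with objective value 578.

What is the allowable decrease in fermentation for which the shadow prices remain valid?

80

Binding constraints: malt, fermentation. The basis is B = [[1,4],[4,6]] with det -10.
Per unit decrease in fermentation, x* moves by d = (-0.4, 0.1).
The basis stays optimal until stout reaches 0; allowable decrease = 80 tank-days.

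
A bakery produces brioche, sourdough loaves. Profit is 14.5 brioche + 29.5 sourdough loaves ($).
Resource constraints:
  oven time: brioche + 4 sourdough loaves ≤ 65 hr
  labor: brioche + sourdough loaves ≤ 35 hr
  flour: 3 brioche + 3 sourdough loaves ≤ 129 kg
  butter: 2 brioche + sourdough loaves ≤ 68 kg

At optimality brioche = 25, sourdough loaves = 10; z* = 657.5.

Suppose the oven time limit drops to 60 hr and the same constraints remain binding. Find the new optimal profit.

632.5

At the optimum: oven time uses 65 of 65 (binding); labor uses 35 of 35 (binding); flour uses 105 of 129 (slack = 24); butter uses 60 of 68 (slack = 8).
By complementary slackness, y = 0 for the non-binding constraints.
From A_Bᵀ y = c: 1·y_oven time + 1·y_labor = 14.5; 4·y_oven time + 1·y_labor = 29.5.
Solving: y_oven time = 5, y_labor = 9.5.
Δz = y_oven time·Δb = 5 × (-5) = -25, so new z* = 657.5 − 25 = 632.5.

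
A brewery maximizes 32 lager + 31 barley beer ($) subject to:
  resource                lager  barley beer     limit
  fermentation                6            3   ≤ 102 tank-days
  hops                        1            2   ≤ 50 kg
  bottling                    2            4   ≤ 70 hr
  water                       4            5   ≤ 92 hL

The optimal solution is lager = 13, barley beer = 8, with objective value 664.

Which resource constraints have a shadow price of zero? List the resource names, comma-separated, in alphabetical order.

bottling, hops

fermentation: 102/102 (binding)
hops: 29/50 (slack 21)
bottling: 58/70 (slack 12)
water: 92/92 (binding)
By complementary slackness, a constraint with positive slack has shadow price 0 → bottling, hops.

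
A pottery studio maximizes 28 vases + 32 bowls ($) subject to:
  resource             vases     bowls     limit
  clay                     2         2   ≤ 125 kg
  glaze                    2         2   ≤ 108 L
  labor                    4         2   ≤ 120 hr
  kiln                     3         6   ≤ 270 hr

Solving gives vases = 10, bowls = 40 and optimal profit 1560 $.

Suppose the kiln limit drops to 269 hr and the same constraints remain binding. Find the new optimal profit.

At the optimum: clay uses 100 of 125 (slack = 25); glaze uses 100 of 108 (slack = 8); labor uses 120 of 120 (binding); kiln uses 270 of 270 (binding).
Since clay, glaze are not tight, their duals are 0.
From A_Bᵀ y = c: 4·y_labor + 3·y_kiln = 28; 2·y_labor + 6·y_kiln = 32.
This yields shadow prices y_labor = 4, y_kiln = 4.
Δz = y_kiln·Δb = 4 × (-1) = -4, so new z* = 1560 − 4 = 1556.

1556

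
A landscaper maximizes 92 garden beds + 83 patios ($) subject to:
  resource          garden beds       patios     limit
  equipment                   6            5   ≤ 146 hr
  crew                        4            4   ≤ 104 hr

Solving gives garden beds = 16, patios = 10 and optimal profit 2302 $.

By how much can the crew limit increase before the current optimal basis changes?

Binding constraints: equipment, crew. The basis is B = [[6,5],[4,4]] with det 4.
Per unit increase in crew, x* moves by d = (-1.25, 1.5).
The basis stays optimal until garden beds reaches 0; allowable increase = 12.8 hr.

12.8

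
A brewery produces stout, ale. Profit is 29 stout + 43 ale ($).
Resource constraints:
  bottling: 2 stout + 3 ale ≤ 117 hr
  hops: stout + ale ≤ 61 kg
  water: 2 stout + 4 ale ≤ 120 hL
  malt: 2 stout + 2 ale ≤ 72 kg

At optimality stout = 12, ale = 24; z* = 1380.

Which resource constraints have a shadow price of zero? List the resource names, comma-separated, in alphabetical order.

bottling: 96/117 (slack 21)
hops: 36/61 (slack 25)
water: 120/120 (binding)
malt: 72/72 (binding)
By complementary slackness, a constraint with positive slack has shadow price 0 → bottling, hops.

bottling, hops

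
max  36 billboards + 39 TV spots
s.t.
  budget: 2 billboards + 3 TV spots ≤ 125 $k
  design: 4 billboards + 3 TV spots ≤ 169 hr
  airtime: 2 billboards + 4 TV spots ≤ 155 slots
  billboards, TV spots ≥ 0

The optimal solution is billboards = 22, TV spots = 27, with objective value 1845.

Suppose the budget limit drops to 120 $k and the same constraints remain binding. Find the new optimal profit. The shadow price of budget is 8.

Δb = -5, so new z* = 1845 + (8)·(-5) = 1845 − 40 = 1805.

1805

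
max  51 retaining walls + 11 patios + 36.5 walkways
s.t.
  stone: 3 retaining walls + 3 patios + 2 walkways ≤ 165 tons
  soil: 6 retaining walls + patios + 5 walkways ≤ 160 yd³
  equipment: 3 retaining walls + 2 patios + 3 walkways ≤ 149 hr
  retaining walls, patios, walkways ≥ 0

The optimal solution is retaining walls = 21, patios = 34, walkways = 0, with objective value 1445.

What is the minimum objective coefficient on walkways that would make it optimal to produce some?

42

Binding: stone and soil. Non-binding: equipment (18 unused).
Since equipment is not tight, its dual is 0.
The binding rows give the dual system: 3·y_stone + 6·y_soil = 51 and 3·y_stone + 1·y_soil = 11.
This yields shadow prices y_stone = 1, y_soil = 8.
walkways enters the basis when its profit ≥ yᵀa₃ = 1·2 + 8·5 = 42.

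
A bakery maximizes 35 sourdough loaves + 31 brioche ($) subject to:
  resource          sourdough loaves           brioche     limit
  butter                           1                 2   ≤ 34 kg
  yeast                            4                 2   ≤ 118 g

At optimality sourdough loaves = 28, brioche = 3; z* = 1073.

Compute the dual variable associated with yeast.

6.5

At the optimum: butter uses 34 of 34 (binding); yeast uses 118 of 118 (binding).
From A_Bᵀ y = c: 1·y_butter + 4·y_yeast = 35; 2·y_butter + 2·y_yeast = 31.
This yields shadow prices y_butter = 9, y_yeast = 6.5.
Shadow price of yeast = 6.5.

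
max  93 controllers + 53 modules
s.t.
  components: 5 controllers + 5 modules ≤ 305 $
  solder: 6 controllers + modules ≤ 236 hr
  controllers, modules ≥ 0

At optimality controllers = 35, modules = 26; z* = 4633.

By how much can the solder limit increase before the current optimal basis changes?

130

Binding constraints: components, solder. The basis is B = [[5,5],[6,1]] with det -25.
Per unit increase in solder, x* moves by d = (0.2, -0.2).
The basis stays optimal until modules reaches 0; allowable increase = 130 hr.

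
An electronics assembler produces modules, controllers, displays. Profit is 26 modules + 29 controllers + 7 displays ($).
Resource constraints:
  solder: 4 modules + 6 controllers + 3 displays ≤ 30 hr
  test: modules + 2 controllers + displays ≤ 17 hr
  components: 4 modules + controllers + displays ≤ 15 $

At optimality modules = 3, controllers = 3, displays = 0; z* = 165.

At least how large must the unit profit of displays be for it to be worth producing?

15.5

At the optimum: solder uses 30 of 30 (binding); test uses 9 of 17 (slack = 8); components uses 15 of 15 (binding).
Slack constraints have shadow price 0 (complementary slackness).
Dual feasibility on the basic columns requires 4·y_solder + 4·y_components = 26, 6·y_solder + 1·y_components = 29.
→ y_solder = 4.5 and y_components = 2.
displays enters the basis when its profit ≥ yᵀa₃ = 4.5·3 + 2·1 = 15.5.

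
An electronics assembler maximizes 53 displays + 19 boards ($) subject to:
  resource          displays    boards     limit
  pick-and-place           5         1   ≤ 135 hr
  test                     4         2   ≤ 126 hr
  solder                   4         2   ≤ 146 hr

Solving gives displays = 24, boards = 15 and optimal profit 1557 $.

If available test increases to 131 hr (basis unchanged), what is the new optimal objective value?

1592

Binding: pick-and-place and test. Non-binding: solder (20 unused).
Since solder is not tight, its dual is 0.
The binding rows give the dual system: 5·y_pick-and-place + 4·y_test = 53 and 1·y_pick-and-place + 2·y_test = 19.
This yields shadow prices y_pick-and-place = 5, y_test = 7.
Δz = y_test·Δb = 7 × (5) = 35, so new z* = 1557 + 35 = 1592.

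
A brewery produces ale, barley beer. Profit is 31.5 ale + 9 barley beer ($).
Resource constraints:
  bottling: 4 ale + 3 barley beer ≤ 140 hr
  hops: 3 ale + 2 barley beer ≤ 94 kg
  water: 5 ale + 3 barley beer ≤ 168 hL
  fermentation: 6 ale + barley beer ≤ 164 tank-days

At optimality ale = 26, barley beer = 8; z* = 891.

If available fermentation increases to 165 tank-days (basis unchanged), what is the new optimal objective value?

895

At the optimum: bottling uses 128 of 140 (slack = 12); hops uses 94 of 94 (binding); water uses 154 of 168 (slack = 14); fermentation uses 164 of 164 (binding).
By complementary slackness, y = 0 for the non-binding constraints.
The binding rows give the dual system: 3·y_hops + 6·y_fermentation = 31.5 and 2·y_hops + 1·y_fermentation = 9.
→ y_hops = 2.5 and y_fermentation = 4.
Δz = y_fermentation·Δb = 4 × (1) = 4, so new z* = 891 + 4 = 895.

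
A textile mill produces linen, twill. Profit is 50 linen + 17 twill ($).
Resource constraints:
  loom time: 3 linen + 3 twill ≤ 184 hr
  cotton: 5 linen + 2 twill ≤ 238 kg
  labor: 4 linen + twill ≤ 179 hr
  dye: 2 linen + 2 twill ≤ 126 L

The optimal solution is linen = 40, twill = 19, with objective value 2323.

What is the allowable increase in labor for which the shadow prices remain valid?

Binding constraints: cotton, labor. The basis is B = [[5,2],[4,1]] with det -3.
Per unit increase in labor, x* moves by d = (0.6667, -1.6667).
The basis stays optimal until twill reaches 0; allowable increase = 11.4 hr.

11.4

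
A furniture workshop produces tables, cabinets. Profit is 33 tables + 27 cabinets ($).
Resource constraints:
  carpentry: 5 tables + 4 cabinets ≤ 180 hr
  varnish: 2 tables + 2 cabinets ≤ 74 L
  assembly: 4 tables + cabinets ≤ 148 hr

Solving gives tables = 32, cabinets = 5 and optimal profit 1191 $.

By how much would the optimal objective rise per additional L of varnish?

1.5

Check each constraint at x*: carpentry 180/180 (tight); varnish 74/74 (tight); assembly 133/148 (slack 15).
By complementary slackness, y = 0 for the non-binding constraint.
Dual feasibility on the basic columns requires 5·y_carpentry + 2·y_varnish = 33, 4·y_carpentry + 2·y_varnish = 27.
→ y_carpentry = 6 and y_varnish = 1.5.
Shadow price of varnish = 1.5.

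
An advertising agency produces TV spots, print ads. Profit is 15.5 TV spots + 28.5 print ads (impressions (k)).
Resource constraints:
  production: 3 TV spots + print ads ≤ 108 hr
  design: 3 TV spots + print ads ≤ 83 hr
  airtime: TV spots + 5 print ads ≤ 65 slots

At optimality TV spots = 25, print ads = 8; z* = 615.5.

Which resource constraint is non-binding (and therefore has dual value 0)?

production

production: 83/108 (slack 25)
design: 83/83 (binding)
airtime: 65/65 (binding)
By complementary slackness, a constraint with positive slack has shadow price 0 → production.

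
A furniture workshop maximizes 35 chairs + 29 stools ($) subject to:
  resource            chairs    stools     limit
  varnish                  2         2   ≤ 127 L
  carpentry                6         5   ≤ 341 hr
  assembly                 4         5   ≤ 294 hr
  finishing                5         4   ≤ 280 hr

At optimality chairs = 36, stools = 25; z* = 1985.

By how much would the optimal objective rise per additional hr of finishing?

1

Check each constraint at x*: varnish 122/127 (slack 5); carpentry 341/341 (tight); assembly 269/294 (slack 25); finishing 280/280 (tight).
By complementary slackness, y = 0 for the non-binding constraints.
From A_Bᵀ y = c: 6·y_carpentry + 5·y_finishing = 35; 5·y_carpentry + 4·y_finishing = 29.
→ y_carpentry = 5 and y_finishing = 1.
Shadow price of finishing = 1.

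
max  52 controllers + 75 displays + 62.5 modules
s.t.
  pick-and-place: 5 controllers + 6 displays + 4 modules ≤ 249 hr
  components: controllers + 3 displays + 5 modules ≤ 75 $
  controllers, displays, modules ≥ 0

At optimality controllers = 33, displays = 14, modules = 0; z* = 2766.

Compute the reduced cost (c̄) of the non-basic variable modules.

Both pick-and-place and components are binding at x*.
The binding rows give the dual system: 5·y_pick-and-place + 1·y_components = 52 and 6·y_pick-and-place + 3·y_components = 75.
Solving: y_pick-and-place = 9, y_components = 7.
Reduced cost of modules: c₃ − yᵀa₃ = 62.5 − (9·4 + 7·5) = 62.5 − 71 = -8.5.

-8.5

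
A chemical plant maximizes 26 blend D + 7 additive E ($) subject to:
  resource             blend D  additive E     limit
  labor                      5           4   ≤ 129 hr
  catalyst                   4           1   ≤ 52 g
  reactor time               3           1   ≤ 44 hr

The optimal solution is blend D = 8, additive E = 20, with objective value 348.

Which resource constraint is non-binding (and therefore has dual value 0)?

labor

labor: 120/129 (slack 9)
catalyst: 52/52 (binding)
reactor time: 44/44 (binding)
By complementary slackness, a constraint with positive slack has shadow price 0 → labor.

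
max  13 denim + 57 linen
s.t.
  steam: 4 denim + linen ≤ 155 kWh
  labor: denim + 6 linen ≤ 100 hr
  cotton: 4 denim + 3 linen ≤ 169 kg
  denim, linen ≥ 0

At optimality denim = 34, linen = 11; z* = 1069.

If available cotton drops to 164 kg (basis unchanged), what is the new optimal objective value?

1064

Check each constraint at x*: steam 147/155 (slack 8); labor 100/100 (tight); cotton 169/169 (tight).
Since steam is not tight, its dual is 0.
Dual feasibility on the basic columns requires 1·y_labor + 4·y_cotton = 13, 6·y_labor + 3·y_cotton = 57.
Solving: y_labor = 9, y_cotton = 1.
Δz = y_cotton·Δb = 1 × (-5) = -5, so new z* = 1069 − 5 = 1064.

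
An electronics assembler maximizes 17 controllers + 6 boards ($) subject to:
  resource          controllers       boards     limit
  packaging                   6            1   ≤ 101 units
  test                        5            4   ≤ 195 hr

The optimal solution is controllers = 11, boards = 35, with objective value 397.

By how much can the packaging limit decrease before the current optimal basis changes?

Binding constraints: packaging, test. The basis is B = [[6,1],[5,4]] with det 19.
Per unit decrease in packaging, x* moves by d = (-0.2105, 0.2632).
The basis stays optimal until controllers reaches 0; allowable decrease = 52.25 units.

52.25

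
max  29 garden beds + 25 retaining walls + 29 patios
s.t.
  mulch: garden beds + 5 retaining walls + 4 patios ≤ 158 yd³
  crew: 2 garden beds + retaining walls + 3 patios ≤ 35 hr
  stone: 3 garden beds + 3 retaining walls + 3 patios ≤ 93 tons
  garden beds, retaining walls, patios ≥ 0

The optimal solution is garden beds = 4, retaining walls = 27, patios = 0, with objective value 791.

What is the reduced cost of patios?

At the optimum: mulch uses 139 of 158 (slack = 19); crew uses 35 of 35 (binding); stone uses 93 of 93 (binding).
Since mulch is not tight, its dual is 0.
From A_Bᵀ y = c: 2·y_crew + 3·y_stone = 29; 1·y_crew + 3·y_stone = 25.
Solving: y_crew = 4, y_stone = 7.
Reduced cost of patios: c₃ − yᵀa₃ = 29 − (4·3 + 7·3) = 29 − 33 = -4.

-4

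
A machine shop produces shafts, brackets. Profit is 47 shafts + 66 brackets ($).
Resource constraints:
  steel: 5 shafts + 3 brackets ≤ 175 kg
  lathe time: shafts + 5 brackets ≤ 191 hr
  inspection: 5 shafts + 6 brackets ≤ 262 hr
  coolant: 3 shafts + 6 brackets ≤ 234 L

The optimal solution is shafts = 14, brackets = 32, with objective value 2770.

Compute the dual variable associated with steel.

At the optimum: steel uses 166 of 175 (slack = 9); lathe time uses 174 of 191 (slack = 17); inspection uses 262 of 262 (binding); coolant uses 234 of 234 (binding).
Slack constraints have shadow price 0 (complementary slackness).
Dual feasibility on the basic columns requires 5·y_inspection + 3·y_coolant = 47, 6·y_inspection + 6·y_coolant = 66.
Solving: y_inspection = 7, y_coolant = 4.
Shadow price of steel = 0.

0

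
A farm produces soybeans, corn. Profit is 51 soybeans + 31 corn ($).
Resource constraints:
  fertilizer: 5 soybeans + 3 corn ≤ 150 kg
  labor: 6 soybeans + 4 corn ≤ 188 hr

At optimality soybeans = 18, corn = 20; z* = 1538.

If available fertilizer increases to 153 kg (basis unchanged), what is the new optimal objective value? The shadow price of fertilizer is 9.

1565

Δb = 3, so new z* = 1538 + (9)·(3) = 1538 + 27 = 1565.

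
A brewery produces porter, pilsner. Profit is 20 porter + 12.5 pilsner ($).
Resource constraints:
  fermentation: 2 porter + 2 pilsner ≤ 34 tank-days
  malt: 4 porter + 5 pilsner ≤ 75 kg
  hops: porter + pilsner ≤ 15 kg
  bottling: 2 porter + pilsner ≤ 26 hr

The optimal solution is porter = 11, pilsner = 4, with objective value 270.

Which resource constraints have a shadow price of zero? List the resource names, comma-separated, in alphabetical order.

fermentation, malt

fermentation: 30/34 (slack 4)
malt: 64/75 (slack 11)
hops: 15/15 (binding)
bottling: 26/26 (binding)
By complementary slackness, a constraint with positive slack has shadow price 0 → fermentation, malt.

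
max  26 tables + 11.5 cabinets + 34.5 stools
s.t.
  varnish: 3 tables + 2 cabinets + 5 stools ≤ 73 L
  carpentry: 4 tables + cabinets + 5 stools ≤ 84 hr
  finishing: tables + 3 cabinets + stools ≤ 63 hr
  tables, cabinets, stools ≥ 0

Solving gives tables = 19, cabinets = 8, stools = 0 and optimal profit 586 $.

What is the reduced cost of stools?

Check each constraint at x*: varnish 73/73 (tight); carpentry 84/84 (tight); finishing 43/63 (slack 20).
Since finishing is not tight, its dual is 0.
The binding rows give the dual system: 3·y_varnish + 4·y_carpentry = 26 and 2·y_varnish + 1·y_carpentry = 11.5.
Solving: y_varnish = 4, y_carpentry = 3.5.
Reduced cost of stools: c₃ − yᵀa₃ = 34.5 − (4·5 + 3.5·5) = 34.5 − 37.5 = -3.

-3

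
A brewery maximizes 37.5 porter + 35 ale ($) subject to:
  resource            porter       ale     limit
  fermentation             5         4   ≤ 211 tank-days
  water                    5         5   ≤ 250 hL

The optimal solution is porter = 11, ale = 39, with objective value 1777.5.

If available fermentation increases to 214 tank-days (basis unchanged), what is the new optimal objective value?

1785

Check each constraint at x*: fermentation 211/211 (tight); water 250/250 (tight).
The binding rows give the dual system: 5·y_fermentation + 5·y_water = 37.5 and 4·y_fermentation + 5·y_water = 35.
This yields shadow prices y_fermentation = 2.5, y_water = 5.
Δz = y_fermentation·Δb = 2.5 × (3) = 7.5, so new z* = 1777.5 + 7.5 = 1785.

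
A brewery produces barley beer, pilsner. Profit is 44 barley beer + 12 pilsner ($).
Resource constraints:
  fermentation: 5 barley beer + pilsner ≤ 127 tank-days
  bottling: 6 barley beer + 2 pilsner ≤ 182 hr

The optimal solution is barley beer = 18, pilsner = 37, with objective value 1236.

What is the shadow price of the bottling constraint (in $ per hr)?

At the optimum: fermentation uses 127 of 127 (binding); bottling uses 182 of 182 (binding).
From A_Bᵀ y = c: 5·y_fermentation + 6·y_bottling = 44; 1·y_fermentation + 2·y_bottling = 12.
This yields shadow prices y_fermentation = 4, y_bottling = 4.
Shadow price of bottling = 4.

4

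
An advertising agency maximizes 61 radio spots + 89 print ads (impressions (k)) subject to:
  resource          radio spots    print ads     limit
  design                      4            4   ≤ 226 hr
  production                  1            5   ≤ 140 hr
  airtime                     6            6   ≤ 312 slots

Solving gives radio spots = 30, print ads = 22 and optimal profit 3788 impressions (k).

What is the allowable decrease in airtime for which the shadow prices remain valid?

Binding constraints: production, airtime. The basis is B = [[1,5],[6,6]] with det -24.
Per unit decrease in airtime, x* moves by d = (-0.2083, 0.0417).
The basis stays optimal until radio spots reaches 0; allowable decrease = 144 slots.

144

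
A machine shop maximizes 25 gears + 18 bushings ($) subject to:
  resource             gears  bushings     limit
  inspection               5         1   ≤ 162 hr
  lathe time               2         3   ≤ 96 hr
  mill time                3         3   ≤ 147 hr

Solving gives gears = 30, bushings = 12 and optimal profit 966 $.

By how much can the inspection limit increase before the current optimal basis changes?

Binding constraints: inspection, lathe time. The basis is B = [[5,1],[2,3]] with det 13.
Per unit increase in inspection, x* moves by d = (0.2308, -0.1538).
The basis stays optimal until bushings reaches 0; allowable increase = 78 hr.

78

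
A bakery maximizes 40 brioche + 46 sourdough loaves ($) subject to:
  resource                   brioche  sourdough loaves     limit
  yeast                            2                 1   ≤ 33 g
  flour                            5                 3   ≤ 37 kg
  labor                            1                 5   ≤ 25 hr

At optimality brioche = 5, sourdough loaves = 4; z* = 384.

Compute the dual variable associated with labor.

Binding: flour and labor. Non-binding: yeast (19 unused).
Slack constraints have shadow price 0 (complementary slackness).
From A_Bᵀ y = c: 5·y_flour + 1·y_labor = 40; 3·y_flour + 5·y_labor = 46.
→ y_flour = 7 and y_labor = 5.
Shadow price of labor = 5.

5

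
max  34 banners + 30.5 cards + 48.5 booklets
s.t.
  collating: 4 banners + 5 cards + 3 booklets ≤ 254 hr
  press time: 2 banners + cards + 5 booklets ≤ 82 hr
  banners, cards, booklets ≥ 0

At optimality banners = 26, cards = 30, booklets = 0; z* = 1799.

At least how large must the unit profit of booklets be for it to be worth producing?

53.5

At the optimum: collating uses 254 of 254 (binding); press time uses 82 of 82 (binding).
From A_Bᵀ y = c: 4·y_collating + 2·y_press time = 34; 5·y_collating + 1·y_press time = 30.5.
Solving: y_collating = 4.5, y_press time = 8.
booklets enters the basis when its profit ≥ yᵀa₃ = 4.5·3 + 8·5 = 53.5.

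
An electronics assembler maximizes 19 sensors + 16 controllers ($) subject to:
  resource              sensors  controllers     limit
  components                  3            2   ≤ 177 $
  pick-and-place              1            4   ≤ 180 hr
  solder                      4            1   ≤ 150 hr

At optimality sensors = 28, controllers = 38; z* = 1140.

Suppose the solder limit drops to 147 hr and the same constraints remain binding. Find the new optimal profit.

At the optimum: components uses 160 of 177 (slack = 17); pick-and-place uses 180 of 180 (binding); solder uses 150 of 150 (binding).
By complementary slackness, y = 0 for the non-binding constraint.
From A_Bᵀ y = c: 1·y_pick-and-place + 4·y_solder = 19; 4·y_pick-and-place + 1·y_solder = 16.
→ y_pick-and-place = 3 and y_solder = 4.
Δz = y_solder·Δb = 4 × (-3) = -12, so new z* = 1140 − 12 = 1128.

1128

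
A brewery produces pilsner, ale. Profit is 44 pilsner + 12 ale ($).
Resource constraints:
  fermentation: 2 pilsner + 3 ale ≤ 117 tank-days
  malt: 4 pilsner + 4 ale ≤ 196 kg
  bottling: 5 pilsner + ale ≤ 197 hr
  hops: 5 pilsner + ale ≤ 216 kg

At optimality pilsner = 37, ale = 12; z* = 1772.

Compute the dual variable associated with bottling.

8

Binding: malt and bottling. Non-binding: fermentation (7 unused), hops (19 unused).
By complementary slackness, y = 0 for the non-binding constraints.
The binding rows give the dual system: 4·y_malt + 5·y_bottling = 44 and 4·y_malt + 1·y_bottling = 12.
→ y_malt = 1 and y_bottling = 8.
Shadow price of bottling = 8.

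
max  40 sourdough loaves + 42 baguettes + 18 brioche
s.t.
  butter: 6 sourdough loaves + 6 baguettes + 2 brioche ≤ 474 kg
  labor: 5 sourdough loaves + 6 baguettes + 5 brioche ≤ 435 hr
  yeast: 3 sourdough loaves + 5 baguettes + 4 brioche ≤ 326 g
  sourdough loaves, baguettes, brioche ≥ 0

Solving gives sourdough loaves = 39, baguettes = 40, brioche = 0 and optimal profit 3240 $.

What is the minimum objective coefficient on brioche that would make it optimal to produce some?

Check each constraint at x*: butter 474/474 (tight); labor 435/435 (tight); yeast 317/326 (slack 9).
Slack constraints have shadow price 0 (complementary slackness).
The binding rows give the dual system: 6·y_butter + 5·y_labor = 40 and 6·y_butter + 6·y_labor = 42.
Solving: y_butter = 5, y_labor = 2.
brioche enters the basis when its profit ≥ yᵀa₃ = 5·2 + 2·5 = 20.

20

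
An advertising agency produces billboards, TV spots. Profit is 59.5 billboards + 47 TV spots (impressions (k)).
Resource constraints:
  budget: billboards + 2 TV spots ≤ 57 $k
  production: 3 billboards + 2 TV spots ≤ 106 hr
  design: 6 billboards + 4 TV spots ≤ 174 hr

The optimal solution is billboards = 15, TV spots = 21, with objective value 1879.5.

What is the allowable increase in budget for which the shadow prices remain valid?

30

Binding constraints: budget, design. The basis is B = [[1,2],[6,4]] with det -8.
Per unit increase in budget, x* moves by d = (-0.5, 0.75).
The basis stays optimal until billboards reaches 0; allowable increase = 30 $k.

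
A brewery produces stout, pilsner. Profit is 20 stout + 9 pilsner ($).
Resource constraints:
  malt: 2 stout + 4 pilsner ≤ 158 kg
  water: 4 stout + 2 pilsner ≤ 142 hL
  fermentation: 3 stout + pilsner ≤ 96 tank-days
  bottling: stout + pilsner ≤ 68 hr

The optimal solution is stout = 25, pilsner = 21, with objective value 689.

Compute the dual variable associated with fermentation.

Binding: water and fermentation. Non-binding: malt (24 unused), bottling (22 unused).
Slack constraints have shadow price 0 (complementary slackness).
From A_Bᵀ y = c: 4·y_water + 3·y_fermentation = 20; 2·y_water + 1·y_fermentation = 9.
This yields shadow prices y_water = 3.5, y_fermentation = 2.
Shadow price of fermentation = 2.

2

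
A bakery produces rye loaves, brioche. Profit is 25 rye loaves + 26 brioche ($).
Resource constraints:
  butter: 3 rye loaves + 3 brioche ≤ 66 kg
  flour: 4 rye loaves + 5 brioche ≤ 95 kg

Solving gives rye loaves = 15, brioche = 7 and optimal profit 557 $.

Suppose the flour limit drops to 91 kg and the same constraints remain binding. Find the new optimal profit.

Check each constraint at x*: butter 66/66 (tight); flour 95/95 (tight).
From A_Bᵀ y = c: 3·y_butter + 4·y_flour = 25; 3·y_butter + 5·y_flour = 26.
→ y_butter = 7 and y_flour = 1.
Δz = y_flour·Δb = 1 × (-4) = -4, so new z* = 557 − 4 = 553.

553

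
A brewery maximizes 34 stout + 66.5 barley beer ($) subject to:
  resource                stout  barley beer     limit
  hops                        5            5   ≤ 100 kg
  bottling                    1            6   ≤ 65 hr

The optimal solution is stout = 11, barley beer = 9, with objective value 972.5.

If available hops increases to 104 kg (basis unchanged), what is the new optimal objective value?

994.5

Both hops and bottling are binding at x*.
From A_Bᵀ y = c: 5·y_hops + 1·y_bottling = 34; 5·y_hops + 6·y_bottling = 66.5.
This yields shadow prices y_hops = 5.5, y_bottling = 6.5.
Δz = y_hops·Δb = 5.5 × (4) = 22, so new z* = 972.5 + 22 = 994.5.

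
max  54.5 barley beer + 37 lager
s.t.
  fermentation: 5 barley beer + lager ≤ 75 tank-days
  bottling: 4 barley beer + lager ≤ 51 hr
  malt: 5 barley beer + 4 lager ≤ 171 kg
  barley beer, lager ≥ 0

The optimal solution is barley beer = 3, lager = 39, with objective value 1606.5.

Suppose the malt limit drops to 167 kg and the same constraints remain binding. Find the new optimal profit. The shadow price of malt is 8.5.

Δb = -4, so new z* = 1606.5 + (8.5)·(-4) = 1606.5 − 34 = 1572.5.

1572.5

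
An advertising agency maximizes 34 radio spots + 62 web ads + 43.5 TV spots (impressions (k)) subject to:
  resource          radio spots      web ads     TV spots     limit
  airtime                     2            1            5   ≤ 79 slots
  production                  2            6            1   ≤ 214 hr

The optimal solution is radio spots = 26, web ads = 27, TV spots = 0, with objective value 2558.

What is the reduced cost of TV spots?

-5.5

Check each constraint at x*: airtime 79/79 (tight); production 214/214 (tight).
From A_Bᵀ y = c: 2·y_airtime + 2·y_production = 34; 1·y_airtime + 6·y_production = 62.
This yields shadow prices y_airtime = 8, y_production = 9.
Reduced cost of TV spots: c₃ − yᵀa₃ = 43.5 − (8·5 + 9·1) = 43.5 − 49 = -5.5.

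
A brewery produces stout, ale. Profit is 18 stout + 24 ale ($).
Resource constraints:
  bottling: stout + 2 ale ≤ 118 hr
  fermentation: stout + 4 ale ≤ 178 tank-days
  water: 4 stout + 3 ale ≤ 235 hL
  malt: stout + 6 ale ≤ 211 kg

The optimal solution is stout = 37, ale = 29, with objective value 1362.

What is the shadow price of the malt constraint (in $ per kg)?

2

Check each constraint at x*: bottling 95/118 (slack 23); fermentation 153/178 (slack 25); water 235/235 (tight); malt 211/211 (tight).
Since bottling, fermentation are not tight, their duals are 0.
The binding rows give the dual system: 4·y_water + 1·y_malt = 18 and 3·y_water + 6·y_malt = 24.
→ y_water = 4 and y_malt = 2.
Shadow price of malt = 2.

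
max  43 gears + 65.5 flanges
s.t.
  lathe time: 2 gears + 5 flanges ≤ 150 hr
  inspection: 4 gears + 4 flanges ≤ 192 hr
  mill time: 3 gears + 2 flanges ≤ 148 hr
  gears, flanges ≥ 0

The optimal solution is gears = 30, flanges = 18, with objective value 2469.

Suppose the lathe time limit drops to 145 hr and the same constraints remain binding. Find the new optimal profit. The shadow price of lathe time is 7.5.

2431.5

Δb = -5, so new z* = 2469 + (7.5)·(-5) = 2469 − 37.5 = 2431.5.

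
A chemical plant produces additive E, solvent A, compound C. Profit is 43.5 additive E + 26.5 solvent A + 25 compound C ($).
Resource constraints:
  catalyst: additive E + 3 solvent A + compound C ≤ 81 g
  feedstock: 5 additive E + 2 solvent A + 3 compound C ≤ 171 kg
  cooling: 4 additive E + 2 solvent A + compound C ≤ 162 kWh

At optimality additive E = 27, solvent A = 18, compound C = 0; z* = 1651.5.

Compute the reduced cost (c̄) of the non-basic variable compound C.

At the optimum: catalyst uses 81 of 81 (binding); feedstock uses 171 of 171 (binding); cooling uses 144 of 162 (slack = 18).
Since cooling is not tight, its dual is 0.
The binding rows give the dual system: 1·y_catalyst + 5·y_feedstock = 43.5 and 3·y_catalyst + 2·y_feedstock = 26.5.
This yields shadow prices y_catalyst = 3.5, y_feedstock = 8.
Reduced cost of compound C: c₃ − yᵀa₃ = 25 − (3.5·1 + 8·3) = 25 − 27.5 = -2.5.

-2.5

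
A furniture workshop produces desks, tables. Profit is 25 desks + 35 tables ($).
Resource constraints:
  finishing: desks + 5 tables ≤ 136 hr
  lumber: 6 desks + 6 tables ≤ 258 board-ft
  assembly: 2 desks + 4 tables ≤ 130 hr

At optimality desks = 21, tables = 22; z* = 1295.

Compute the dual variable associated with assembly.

At the optimum: finishing uses 131 of 136 (slack = 5); lumber uses 258 of 258 (binding); assembly uses 130 of 130 (binding).
By complementary slackness, y = 0 for the non-binding constraint.
Dual feasibility on the basic columns requires 6·y_lumber + 2·y_assembly = 25, 6·y_lumber + 4·y_assembly = 35.
This yields shadow prices y_lumber = 2.5, y_assembly = 5.
Shadow price of assembly = 5.

5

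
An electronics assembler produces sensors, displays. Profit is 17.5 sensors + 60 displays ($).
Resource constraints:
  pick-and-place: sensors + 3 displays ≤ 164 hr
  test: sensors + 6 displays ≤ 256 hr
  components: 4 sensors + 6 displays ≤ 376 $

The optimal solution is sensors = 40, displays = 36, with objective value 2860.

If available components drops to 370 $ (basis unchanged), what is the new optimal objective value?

Check each constraint at x*: pick-and-place 148/164 (slack 16); test 256/256 (tight); components 376/376 (tight).
By complementary slackness, y = 0 for the non-binding constraint.
Dual feasibility on the basic columns requires 1·y_test + 4·y_components = 17.5, 6·y_test + 6·y_components = 60.
This yields shadow prices y_test = 7.5, y_components = 2.5.
Δz = y_components·Δb = 2.5 × (-6) = -15, so new z* = 2860 − 15 = 2845.

2845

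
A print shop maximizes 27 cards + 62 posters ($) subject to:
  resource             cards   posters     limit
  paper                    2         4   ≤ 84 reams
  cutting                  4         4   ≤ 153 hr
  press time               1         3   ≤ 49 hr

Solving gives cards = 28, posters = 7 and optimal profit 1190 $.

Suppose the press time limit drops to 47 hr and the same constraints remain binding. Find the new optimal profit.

1174

At the optimum: paper uses 84 of 84 (binding); cutting uses 140 of 153 (slack = 13); press time uses 49 of 49 (binding).
By complementary slackness, y = 0 for the non-binding constraint.
From A_Bᵀ y = c: 2·y_paper + 1·y_press time = 27; 4·y_paper + 3·y_press time = 62.
→ y_paper = 9.5 and y_press time = 8.
Δz = y_press time·Δb = 8 × (-2) = -16, so new z* = 1190 − 16 = 1174.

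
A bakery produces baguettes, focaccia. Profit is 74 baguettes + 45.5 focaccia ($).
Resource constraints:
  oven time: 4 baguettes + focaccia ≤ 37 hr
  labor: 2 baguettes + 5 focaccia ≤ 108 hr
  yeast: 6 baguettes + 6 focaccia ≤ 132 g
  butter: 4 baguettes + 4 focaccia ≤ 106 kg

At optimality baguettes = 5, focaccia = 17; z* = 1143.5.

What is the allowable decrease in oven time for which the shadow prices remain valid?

Binding constraints: oven time, yeast. The basis is B = [[4,1],[6,6]] with det 18.
Per unit decrease in oven time, x* moves by d = (-0.3333, 0.3333).
The basis stays optimal until labor becomes binding; allowable decrease = 13 hr.

13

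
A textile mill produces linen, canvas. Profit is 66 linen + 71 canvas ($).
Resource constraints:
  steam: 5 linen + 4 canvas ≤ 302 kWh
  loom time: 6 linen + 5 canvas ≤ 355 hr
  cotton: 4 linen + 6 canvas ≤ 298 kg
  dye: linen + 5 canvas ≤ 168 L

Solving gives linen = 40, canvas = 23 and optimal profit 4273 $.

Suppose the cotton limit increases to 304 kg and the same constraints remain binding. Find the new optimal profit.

4309

Binding: loom time and cotton. Non-binding: steam (10 unused), dye (13 unused).
By complementary slackness, y = 0 for the non-binding constraints.
From A_Bᵀ y = c: 6·y_loom time + 4·y_cotton = 66; 5·y_loom time + 6·y_cotton = 71.
→ y_loom time = 7 and y_cotton = 6.
Δz = y_cotton·Δb = 6 × (6) = 36, so new z* = 4273 + 36 = 4309.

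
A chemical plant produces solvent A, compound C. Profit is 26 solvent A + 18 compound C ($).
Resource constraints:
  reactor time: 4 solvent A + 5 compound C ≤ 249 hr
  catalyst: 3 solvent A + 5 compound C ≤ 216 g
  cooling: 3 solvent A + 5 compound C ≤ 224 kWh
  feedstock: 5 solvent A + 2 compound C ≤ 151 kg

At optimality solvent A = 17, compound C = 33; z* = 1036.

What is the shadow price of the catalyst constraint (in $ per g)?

2

Check each constraint at x*: reactor time 233/249 (slack 16); catalyst 216/216 (tight); cooling 216/224 (slack 8); feedstock 151/151 (tight).
Since reactor time, cooling are not tight, their duals are 0.
From A_Bᵀ y = c: 3·y_catalyst + 5·y_feedstock = 26; 5·y_catalyst + 2·y_feedstock = 18.
Solving: y_catalyst = 2, y_feedstock = 4.
Shadow price of catalyst = 2.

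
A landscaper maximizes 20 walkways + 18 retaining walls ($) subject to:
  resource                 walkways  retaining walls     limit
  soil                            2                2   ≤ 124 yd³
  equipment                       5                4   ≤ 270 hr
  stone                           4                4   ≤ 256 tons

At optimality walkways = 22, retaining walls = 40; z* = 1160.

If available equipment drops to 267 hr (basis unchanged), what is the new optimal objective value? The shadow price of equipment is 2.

Δb = -3, so new z* = 1160 + (2)·(-3) = 1160 − 6 = 1154.

1154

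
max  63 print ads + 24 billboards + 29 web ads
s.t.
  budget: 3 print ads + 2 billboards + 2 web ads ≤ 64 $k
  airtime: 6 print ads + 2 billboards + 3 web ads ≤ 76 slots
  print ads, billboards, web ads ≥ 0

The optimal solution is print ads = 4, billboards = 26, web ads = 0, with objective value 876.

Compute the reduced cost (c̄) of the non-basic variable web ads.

-4

Check each constraint at x*: budget 64/64 (tight); airtime 76/76 (tight).
Dual feasibility on the basic columns requires 3·y_budget + 6·y_airtime = 63, 2·y_budget + 2·y_airtime = 24.
Solving: y_budget = 3, y_airtime = 9.
Reduced cost of web ads: c₃ − yᵀa₃ = 29 − (3·2 + 9·3) = 29 − 33 = -4.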